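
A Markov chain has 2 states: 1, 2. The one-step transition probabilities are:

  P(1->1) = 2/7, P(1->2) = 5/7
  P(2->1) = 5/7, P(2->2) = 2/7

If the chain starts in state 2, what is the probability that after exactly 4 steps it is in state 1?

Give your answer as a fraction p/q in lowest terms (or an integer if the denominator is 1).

Computing P^4 by repeated multiplication:
P^1 =
  1: [2/7, 5/7]
  2: [5/7, 2/7]
P^2 =
  1: [29/49, 20/49]
  2: [20/49, 29/49]
P^3 =
  1: [158/343, 185/343]
  2: [185/343, 158/343]
P^4 =
  1: [1241/2401, 1160/2401]
  2: [1160/2401, 1241/2401]

(P^4)[2 -> 1] = 1160/2401

Answer: 1160/2401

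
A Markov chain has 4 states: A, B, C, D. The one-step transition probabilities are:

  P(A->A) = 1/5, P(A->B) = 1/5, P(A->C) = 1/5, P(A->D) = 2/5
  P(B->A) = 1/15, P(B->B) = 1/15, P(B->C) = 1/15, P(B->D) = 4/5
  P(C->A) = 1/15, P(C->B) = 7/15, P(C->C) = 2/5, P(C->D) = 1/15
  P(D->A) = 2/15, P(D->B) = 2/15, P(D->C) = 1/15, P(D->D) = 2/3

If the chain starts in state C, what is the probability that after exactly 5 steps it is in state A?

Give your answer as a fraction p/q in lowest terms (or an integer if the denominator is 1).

Answer: 18337/151875

Derivation:
Computing P^5 by repeated multiplication:
P^1 =
  A: [1/5, 1/5, 1/5, 2/5]
  B: [1/15, 1/15, 1/15, 4/5]
  C: [1/15, 7/15, 2/5, 1/15]
  D: [2/15, 2/15, 1/15, 2/3]
P^2 =
  A: [3/25, 1/5, 4/25, 13/25]
  B: [29/225, 7/45, 22/225, 139/225]
  C: [2/25, 6/25, 47/225, 106/225]
  D: [29/225, 7/45, 8/75, 137/225]
P^3 =
  A: [44/375, 68/375, 17/125, 212/375]
  B: [422/3375, 554/3375, 131/1125, 2006/3375]
  C: [367/3375, 649/3375, 496/3375, 69/125]
  D: [28/225, 188/1125, 403/3375, 1988/3375]
P^4 =
  A: [3/25, 109/625, 718/5625, 3251/5625]
  B: [83/675, 2861/16875, 6184/50625, 29633/50625]
  C: [5972/50625, 8948/50625, 6589/50625, 29116/50625]
  D: [6203/50625, 8621/50625, 1246/10125, 9857/16875]
P^5 =
  A: [10226/84375, 14534/84375, 2113/16875, 218/375]
  B: [92708/759375, 129812/759375, 18799/151875, 29524/50625]
  C: [18337/151875, 131219/759375, 31838/253125, 440957/759375]
  D: [92602/759375, 129982/759375, 94181/759375, 88522/151875]

(P^5)[C -> A] = 18337/151875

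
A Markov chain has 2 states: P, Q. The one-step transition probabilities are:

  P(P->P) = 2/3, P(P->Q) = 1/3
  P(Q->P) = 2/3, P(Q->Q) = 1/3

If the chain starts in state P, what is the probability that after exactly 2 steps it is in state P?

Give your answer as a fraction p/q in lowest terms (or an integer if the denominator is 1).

Computing P^2 by repeated multiplication:
P^1 =
  P: [2/3, 1/3]
  Q: [2/3, 1/3]
P^2 =
  P: [2/3, 1/3]
  Q: [2/3, 1/3]

(P^2)[P -> P] = 2/3

Answer: 2/3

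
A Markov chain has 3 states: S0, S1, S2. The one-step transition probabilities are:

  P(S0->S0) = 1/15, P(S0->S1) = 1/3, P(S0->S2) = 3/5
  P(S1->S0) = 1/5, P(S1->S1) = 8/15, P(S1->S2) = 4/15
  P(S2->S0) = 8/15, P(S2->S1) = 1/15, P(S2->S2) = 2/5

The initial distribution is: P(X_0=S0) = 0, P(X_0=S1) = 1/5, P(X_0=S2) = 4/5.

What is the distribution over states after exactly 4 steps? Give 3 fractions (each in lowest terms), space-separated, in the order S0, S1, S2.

Answer: 14986/50625 69421/253125 12086/28125

Derivation:
Propagating the distribution step by step (d_{t+1} = d_t * P):
d_0 = (S0=0, S1=1/5, S2=4/5)
  d_1[S0] = 0*1/15 + 1/5*1/5 + 4/5*8/15 = 7/15
  d_1[S1] = 0*1/3 + 1/5*8/15 + 4/5*1/15 = 4/25
  d_1[S2] = 0*3/5 + 1/5*4/15 + 4/5*2/5 = 28/75
d_1 = (S0=7/15, S1=4/25, S2=28/75)
  d_2[S0] = 7/15*1/15 + 4/25*1/5 + 28/75*8/15 = 59/225
  d_2[S1] = 7/15*1/3 + 4/25*8/15 + 28/75*1/15 = 299/1125
  d_2[S2] = 7/15*3/5 + 4/25*4/15 + 28/75*2/5 = 59/125
d_2 = (S0=59/225, S1=299/1125, S2=59/125)
  d_3[S0] = 59/225*1/15 + 299/1125*1/5 + 59/125*8/15 = 1088/3375
  d_3[S1] = 59/225*1/3 + 299/1125*8/15 + 59/125*1/15 = 1466/5625
  d_3[S2] = 59/225*3/5 + 299/1125*4/15 + 59/125*2/5 = 7037/16875
d_3 = (S0=1088/3375, S1=1466/5625, S2=7037/16875)
  d_4[S0] = 1088/3375*1/15 + 1466/5625*1/5 + 7037/16875*8/15 = 14986/50625
  d_4[S1] = 1088/3375*1/3 + 1466/5625*8/15 + 7037/16875*1/15 = 69421/253125
  d_4[S2] = 1088/3375*3/5 + 1466/5625*4/15 + 7037/16875*2/5 = 12086/28125
d_4 = (S0=14986/50625, S1=69421/253125, S2=12086/28125)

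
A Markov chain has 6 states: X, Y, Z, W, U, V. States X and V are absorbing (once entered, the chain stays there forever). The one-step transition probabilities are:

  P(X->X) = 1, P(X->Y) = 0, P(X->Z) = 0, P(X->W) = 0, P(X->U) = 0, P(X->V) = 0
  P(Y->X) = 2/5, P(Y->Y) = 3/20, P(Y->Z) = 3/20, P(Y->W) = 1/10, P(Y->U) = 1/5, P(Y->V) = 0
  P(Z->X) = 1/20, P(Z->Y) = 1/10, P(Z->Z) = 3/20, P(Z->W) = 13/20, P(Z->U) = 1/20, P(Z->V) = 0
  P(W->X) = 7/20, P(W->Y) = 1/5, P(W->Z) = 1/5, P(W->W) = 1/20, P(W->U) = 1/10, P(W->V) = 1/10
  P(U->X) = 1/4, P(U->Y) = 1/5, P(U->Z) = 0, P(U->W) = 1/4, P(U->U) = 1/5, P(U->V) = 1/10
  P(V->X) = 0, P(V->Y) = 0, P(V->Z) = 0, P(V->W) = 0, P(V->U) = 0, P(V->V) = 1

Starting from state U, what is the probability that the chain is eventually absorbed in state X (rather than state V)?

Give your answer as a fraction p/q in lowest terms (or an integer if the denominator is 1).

Let a_i = P(absorbed in X | start in state i).
Boundary conditions: a_X = 1, a_V = 0.
For each transient state i, a_i = sum_j P(i->j) * a_j:
  a_Y = 2/5*a_X + 3/20*a_Y + 3/20*a_Z + 1/10*a_W + 1/5*a_U + 0*a_V
  a_Z = 1/20*a_X + 1/10*a_Y + 3/20*a_Z + 13/20*a_W + 1/20*a_U + 0*a_V
  a_W = 7/20*a_X + 1/5*a_Y + 1/5*a_Z + 1/20*a_W + 1/10*a_U + 1/10*a_V
  a_U = 1/4*a_X + 1/5*a_Y + 0*a_Z + 1/4*a_W + 1/5*a_U + 1/10*a_V

Substituting a_X = 1 and a_V = 0, rearrange to (I - Q) a = r where r[i] = P(i -> X):
  [17/20, -3/20, -1/10, -1/5] . (a_Y, a_Z, a_W, a_U) = 2/5
  [-1/10, 17/20, -13/20, -1/20] . (a_Y, a_Z, a_W, a_U) = 1/20
  [-1/5, -1/5, 19/20, -1/10] . (a_Y, a_Z, a_W, a_U) = 7/20
  [-1/5, 0, -1/4, 4/5] . (a_Y, a_Z, a_W, a_U) = 1/4

Solving yields:
  a_Y = 25697/28515
  a_Z = 1591/1901
  a_W = 23321/28515
  a_U = 7541/9505

Starting state is U, so the absorption probability is a_U = 7541/9505.

Answer: 7541/9505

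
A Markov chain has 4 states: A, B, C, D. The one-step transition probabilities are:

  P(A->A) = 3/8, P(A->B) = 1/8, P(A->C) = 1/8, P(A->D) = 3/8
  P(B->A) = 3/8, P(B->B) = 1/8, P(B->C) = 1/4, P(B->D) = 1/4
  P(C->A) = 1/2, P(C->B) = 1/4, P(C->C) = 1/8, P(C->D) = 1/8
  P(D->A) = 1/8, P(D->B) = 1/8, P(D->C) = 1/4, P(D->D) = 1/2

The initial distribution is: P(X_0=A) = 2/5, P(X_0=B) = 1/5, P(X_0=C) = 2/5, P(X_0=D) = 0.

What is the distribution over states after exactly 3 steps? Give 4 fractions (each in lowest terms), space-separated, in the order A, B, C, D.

Propagating the distribution step by step (d_{t+1} = d_t * P):
d_0 = (A=2/5, B=1/5, C=2/5, D=0)
  d_1[A] = 2/5*3/8 + 1/5*3/8 + 2/5*1/2 + 0*1/8 = 17/40
  d_1[B] = 2/5*1/8 + 1/5*1/8 + 2/5*1/4 + 0*1/8 = 7/40
  d_1[C] = 2/5*1/8 + 1/5*1/4 + 2/5*1/8 + 0*1/4 = 3/20
  d_1[D] = 2/5*3/8 + 1/5*1/4 + 2/5*1/8 + 0*1/2 = 1/4
d_1 = (A=17/40, B=7/40, C=3/20, D=1/4)
  d_2[A] = 17/40*3/8 + 7/40*3/8 + 3/20*1/2 + 1/4*1/8 = 53/160
  d_2[B] = 17/40*1/8 + 7/40*1/8 + 3/20*1/4 + 1/4*1/8 = 23/160
  d_2[C] = 17/40*1/8 + 7/40*1/4 + 3/20*1/8 + 1/4*1/4 = 57/320
  d_2[D] = 17/40*3/8 + 7/40*1/4 + 3/20*1/8 + 1/4*1/2 = 111/320
d_2 = (A=53/160, B=23/160, C=57/320, D=111/320)
  d_3[A] = 53/160*3/8 + 23/160*3/8 + 57/320*1/2 + 111/320*1/8 = 159/512
  d_3[B] = 53/160*1/8 + 23/160*1/8 + 57/320*1/4 + 111/320*1/8 = 377/2560
  d_3[C] = 53/160*1/8 + 23/160*1/4 + 57/320*1/8 + 111/320*1/4 = 477/2560
  d_3[D] = 53/160*3/8 + 23/160*1/4 + 57/320*1/8 + 111/320*1/2 = 911/2560
d_3 = (A=159/512, B=377/2560, C=477/2560, D=911/2560)

Answer: 159/512 377/2560 477/2560 911/2560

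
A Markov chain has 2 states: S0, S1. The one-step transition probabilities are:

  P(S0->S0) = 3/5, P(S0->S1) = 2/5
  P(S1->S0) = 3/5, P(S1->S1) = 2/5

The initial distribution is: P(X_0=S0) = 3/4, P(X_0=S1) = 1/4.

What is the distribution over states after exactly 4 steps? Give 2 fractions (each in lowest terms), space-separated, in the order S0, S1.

Answer: 3/5 2/5

Derivation:
Propagating the distribution step by step (d_{t+1} = d_t * P):
d_0 = (S0=3/4, S1=1/4)
  d_1[S0] = 3/4*3/5 + 1/4*3/5 = 3/5
  d_1[S1] = 3/4*2/5 + 1/4*2/5 = 2/5
d_1 = (S0=3/5, S1=2/5)
  d_2[S0] = 3/5*3/5 + 2/5*3/5 = 3/5
  d_2[S1] = 3/5*2/5 + 2/5*2/5 = 2/5
d_2 = (S0=3/5, S1=2/5)
  d_3[S0] = 3/5*3/5 + 2/5*3/5 = 3/5
  d_3[S1] = 3/5*2/5 + 2/5*2/5 = 2/5
d_3 = (S0=3/5, S1=2/5)
  d_4[S0] = 3/5*3/5 + 2/5*3/5 = 3/5
  d_4[S1] = 3/5*2/5 + 2/5*2/5 = 2/5
d_4 = (S0=3/5, S1=2/5)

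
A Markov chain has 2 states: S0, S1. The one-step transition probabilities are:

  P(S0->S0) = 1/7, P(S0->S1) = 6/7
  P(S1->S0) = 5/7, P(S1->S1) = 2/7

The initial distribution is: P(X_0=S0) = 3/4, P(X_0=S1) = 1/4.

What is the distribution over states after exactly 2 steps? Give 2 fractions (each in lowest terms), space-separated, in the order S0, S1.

Answer: 27/49 22/49

Derivation:
Propagating the distribution step by step (d_{t+1} = d_t * P):
d_0 = (S0=3/4, S1=1/4)
  d_1[S0] = 3/4*1/7 + 1/4*5/7 = 2/7
  d_1[S1] = 3/4*6/7 + 1/4*2/7 = 5/7
d_1 = (S0=2/7, S1=5/7)
  d_2[S0] = 2/7*1/7 + 5/7*5/7 = 27/49
  d_2[S1] = 2/7*6/7 + 5/7*2/7 = 22/49
d_2 = (S0=27/49, S1=22/49)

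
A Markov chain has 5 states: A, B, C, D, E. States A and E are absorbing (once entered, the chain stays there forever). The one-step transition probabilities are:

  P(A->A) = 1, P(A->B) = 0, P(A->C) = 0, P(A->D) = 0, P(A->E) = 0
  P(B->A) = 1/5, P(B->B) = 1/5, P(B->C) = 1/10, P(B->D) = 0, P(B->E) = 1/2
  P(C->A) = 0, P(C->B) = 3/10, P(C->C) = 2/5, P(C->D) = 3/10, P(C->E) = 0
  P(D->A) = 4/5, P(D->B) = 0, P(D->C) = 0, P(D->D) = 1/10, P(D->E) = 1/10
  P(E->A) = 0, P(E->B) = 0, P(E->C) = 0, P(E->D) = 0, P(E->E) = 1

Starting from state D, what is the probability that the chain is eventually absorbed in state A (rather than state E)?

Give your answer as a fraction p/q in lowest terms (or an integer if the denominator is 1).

Answer: 8/9

Derivation:
Let a_i = P(absorbed in A | start in state i).
Boundary conditions: a_A = 1, a_E = 0.
For each transient state i, a_i = sum_j P(i->j) * a_j:
  a_B = 1/5*a_A + 1/5*a_B + 1/10*a_C + 0*a_D + 1/2*a_E
  a_C = 0*a_A + 3/10*a_B + 2/5*a_C + 3/10*a_D + 0*a_E
  a_D = 4/5*a_A + 0*a_B + 0*a_C + 1/10*a_D + 1/10*a_E

Substituting a_A = 1 and a_E = 0, rearrange to (I - Q) a = r where r[i] = P(i -> A):
  [4/5, -1/10, 0] . (a_B, a_C, a_D) = 1/5
  [-3/10, 3/5, -3/10] . (a_B, a_C, a_D) = 0
  [0, 0, 9/10] . (a_B, a_C, a_D) = 4/5

Solving yields:
  a_B = 44/135
  a_C = 82/135
  a_D = 8/9

Starting state is D, so the absorption probability is a_D = 8/9.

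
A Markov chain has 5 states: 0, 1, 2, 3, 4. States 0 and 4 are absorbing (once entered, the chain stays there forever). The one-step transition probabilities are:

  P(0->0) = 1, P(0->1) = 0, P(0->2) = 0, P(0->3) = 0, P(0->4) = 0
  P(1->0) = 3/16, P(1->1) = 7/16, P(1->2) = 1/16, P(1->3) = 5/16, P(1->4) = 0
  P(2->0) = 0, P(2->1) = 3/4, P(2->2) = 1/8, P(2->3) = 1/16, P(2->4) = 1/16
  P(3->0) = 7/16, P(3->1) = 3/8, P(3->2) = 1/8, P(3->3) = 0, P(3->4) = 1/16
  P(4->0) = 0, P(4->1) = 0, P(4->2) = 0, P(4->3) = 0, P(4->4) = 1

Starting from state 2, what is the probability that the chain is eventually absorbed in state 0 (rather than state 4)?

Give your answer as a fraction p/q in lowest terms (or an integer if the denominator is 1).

Answer: 359/420

Derivation:
Let a_i = P(absorbed in 0 | start in state i).
Boundary conditions: a_0 = 1, a_4 = 0.
For each transient state i, a_i = sum_j P(i->j) * a_j:
  a_1 = 3/16*a_0 + 7/16*a_1 + 1/16*a_2 + 5/16*a_3 + 0*a_4
  a_2 = 0*a_0 + 3/4*a_1 + 1/8*a_2 + 1/16*a_3 + 1/16*a_4
  a_3 = 7/16*a_0 + 3/8*a_1 + 1/8*a_2 + 0*a_3 + 1/16*a_4

Substituting a_0 = 1 and a_4 = 0, rearrange to (I - Q) a = r where r[i] = P(i -> 0):
  [9/16, -1/16, -5/16] . (a_1, a_2, a_3) = 3/16
  [-3/4, 7/8, -1/16] . (a_1, a_2, a_3) = 0
  [-3/8, -1/8, 1] . (a_1, a_2, a_3) = 7/16

Solving yields:
  a_1 = 1163/1260
  a_2 = 359/420
  a_3 = 187/210

Starting state is 2, so the absorption probability is a_2 = 359/420.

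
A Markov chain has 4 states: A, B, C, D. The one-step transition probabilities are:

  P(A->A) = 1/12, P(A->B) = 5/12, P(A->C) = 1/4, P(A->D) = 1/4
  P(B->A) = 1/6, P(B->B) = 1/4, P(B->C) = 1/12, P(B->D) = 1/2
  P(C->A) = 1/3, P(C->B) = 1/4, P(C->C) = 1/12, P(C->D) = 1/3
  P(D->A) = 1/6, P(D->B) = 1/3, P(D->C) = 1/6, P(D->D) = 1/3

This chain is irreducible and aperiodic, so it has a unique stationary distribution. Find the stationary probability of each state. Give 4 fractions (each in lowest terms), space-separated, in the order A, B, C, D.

Answer: 19/108 67/216 31/216 10/27

Derivation:
The stationary distribution satisfies pi = pi * P, i.e.:
  pi_A = 1/12*pi_A + 1/6*pi_B + 1/3*pi_C + 1/6*pi_D
  pi_B = 5/12*pi_A + 1/4*pi_B + 1/4*pi_C + 1/3*pi_D
  pi_C = 1/4*pi_A + 1/12*pi_B + 1/12*pi_C + 1/6*pi_D
  pi_D = 1/4*pi_A + 1/2*pi_B + 1/3*pi_C + 1/3*pi_D
with normalization: pi_A + pi_B + pi_C + pi_D = 1.

Using the first 3 balance equations plus normalization, the linear system A*pi = b is:
  [-11/12, 1/6, 1/3, 1/6] . pi = 0
  [5/12, -3/4, 1/4, 1/3] . pi = 0
  [1/4, 1/12, -11/12, 1/6] . pi = 0
  [1, 1, 1, 1] . pi = 1

Solving yields:
  pi_A = 19/108
  pi_B = 67/216
  pi_C = 31/216
  pi_D = 10/27

Verification (pi * P):
  19/108*1/12 + 67/216*1/6 + 31/216*1/3 + 10/27*1/6 = 19/108 = pi_A  (ok)
  19/108*5/12 + 67/216*1/4 + 31/216*1/4 + 10/27*1/3 = 67/216 = pi_B  (ok)
  19/108*1/4 + 67/216*1/12 + 31/216*1/12 + 10/27*1/6 = 31/216 = pi_C  (ok)
  19/108*1/4 + 67/216*1/2 + 31/216*1/3 + 10/27*1/3 = 10/27 = pi_D  (ok)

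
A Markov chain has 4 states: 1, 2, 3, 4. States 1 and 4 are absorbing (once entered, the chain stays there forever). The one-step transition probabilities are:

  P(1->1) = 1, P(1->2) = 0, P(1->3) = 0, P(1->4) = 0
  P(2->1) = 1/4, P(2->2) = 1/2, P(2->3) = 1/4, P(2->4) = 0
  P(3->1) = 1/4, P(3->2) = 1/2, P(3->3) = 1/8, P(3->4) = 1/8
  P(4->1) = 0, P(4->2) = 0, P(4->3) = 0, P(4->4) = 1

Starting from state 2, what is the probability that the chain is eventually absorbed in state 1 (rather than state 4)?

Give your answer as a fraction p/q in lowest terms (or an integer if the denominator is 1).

Answer: 9/10

Derivation:
Let a_i = P(absorbed in 1 | start in state i).
Boundary conditions: a_1 = 1, a_4 = 0.
For each transient state i, a_i = sum_j P(i->j) * a_j:
  a_2 = 1/4*a_1 + 1/2*a_2 + 1/4*a_3 + 0*a_4
  a_3 = 1/4*a_1 + 1/2*a_2 + 1/8*a_3 + 1/8*a_4

Substituting a_1 = 1 and a_4 = 0, rearrange to (I - Q) a = r where r[i] = P(i -> 1):
  [1/2, -1/4] . (a_2, a_3) = 1/4
  [-1/2, 7/8] . (a_2, a_3) = 1/4

Solving yields:
  a_2 = 9/10
  a_3 = 4/5

Starting state is 2, so the absorption probability is a_2 = 9/10.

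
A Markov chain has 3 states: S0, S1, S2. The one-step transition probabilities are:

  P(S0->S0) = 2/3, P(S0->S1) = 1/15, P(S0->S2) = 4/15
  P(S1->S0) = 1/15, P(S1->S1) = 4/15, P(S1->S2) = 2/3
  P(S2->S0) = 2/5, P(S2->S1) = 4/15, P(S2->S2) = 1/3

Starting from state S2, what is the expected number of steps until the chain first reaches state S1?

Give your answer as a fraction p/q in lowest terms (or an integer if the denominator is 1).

Let h_i = expected steps to first reach S1 from state i.
Boundary: h_S1 = 0.
First-step equations for the other states:
  h_S0 = 1 + 2/3*h_S0 + 1/15*h_S1 + 4/15*h_S2
  h_S2 = 1 + 2/5*h_S0 + 4/15*h_S1 + 1/3*h_S2

Substituting h_S1 = 0 and rearranging gives the linear system (I - Q) h = 1:
  [1/3, -4/15] . (h_S0, h_S2) = 1
  [-2/5, 2/3] . (h_S0, h_S2) = 1

Solving yields:
  h_S0 = 105/13
  h_S2 = 165/26

Starting state is S2, so the expected hitting time is h_S2 = 165/26.

Answer: 165/26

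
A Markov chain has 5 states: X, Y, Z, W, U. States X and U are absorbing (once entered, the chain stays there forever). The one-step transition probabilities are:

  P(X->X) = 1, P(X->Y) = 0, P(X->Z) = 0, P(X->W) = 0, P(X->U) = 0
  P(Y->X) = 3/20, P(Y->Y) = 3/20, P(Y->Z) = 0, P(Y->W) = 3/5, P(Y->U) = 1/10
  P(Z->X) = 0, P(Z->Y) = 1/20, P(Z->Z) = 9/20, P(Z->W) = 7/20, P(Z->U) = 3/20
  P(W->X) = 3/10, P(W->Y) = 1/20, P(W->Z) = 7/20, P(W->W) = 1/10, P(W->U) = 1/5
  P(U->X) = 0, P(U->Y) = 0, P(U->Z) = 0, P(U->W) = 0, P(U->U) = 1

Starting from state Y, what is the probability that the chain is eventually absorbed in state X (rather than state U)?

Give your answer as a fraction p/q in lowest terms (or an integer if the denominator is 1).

Answer: 177/331

Derivation:
Let a_i = P(absorbed in X | start in state i).
Boundary conditions: a_X = 1, a_U = 0.
For each transient state i, a_i = sum_j P(i->j) * a_j:
  a_Y = 3/20*a_X + 3/20*a_Y + 0*a_Z + 3/5*a_W + 1/10*a_U
  a_Z = 0*a_X + 1/20*a_Y + 9/20*a_Z + 7/20*a_W + 3/20*a_U
  a_W = 3/10*a_X + 1/20*a_Y + 7/20*a_Z + 1/10*a_W + 1/5*a_U

Substituting a_X = 1 and a_U = 0, rearrange to (I - Q) a = r where r[i] = P(i -> X):
  [17/20, 0, -3/5] . (a_Y, a_Z, a_W) = 3/20
  [-1/20, 11/20, -7/20] . (a_Y, a_Z, a_W) = 0
  [-1/20, -7/20, 9/10] . (a_Y, a_Z, a_W) = 3/10

Solving yields:
  a_Y = 177/331
  a_Z = 123/331
  a_W = 168/331

Starting state is Y, so the absorption probability is a_Y = 177/331.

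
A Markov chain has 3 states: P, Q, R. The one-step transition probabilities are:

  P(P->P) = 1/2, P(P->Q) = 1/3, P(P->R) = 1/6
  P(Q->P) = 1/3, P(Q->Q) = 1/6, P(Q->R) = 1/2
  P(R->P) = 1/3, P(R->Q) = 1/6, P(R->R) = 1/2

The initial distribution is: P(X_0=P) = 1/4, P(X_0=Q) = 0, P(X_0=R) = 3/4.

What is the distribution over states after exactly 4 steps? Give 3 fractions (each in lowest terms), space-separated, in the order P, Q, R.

Answer: 691/1728 403/1728 317/864

Derivation:
Propagating the distribution step by step (d_{t+1} = d_t * P):
d_0 = (P=1/4, Q=0, R=3/4)
  d_1[P] = 1/4*1/2 + 0*1/3 + 3/4*1/3 = 3/8
  d_1[Q] = 1/4*1/3 + 0*1/6 + 3/4*1/6 = 5/24
  d_1[R] = 1/4*1/6 + 0*1/2 + 3/4*1/2 = 5/12
d_1 = (P=3/8, Q=5/24, R=5/12)
  d_2[P] = 3/8*1/2 + 5/24*1/3 + 5/12*1/3 = 19/48
  d_2[Q] = 3/8*1/3 + 5/24*1/6 + 5/12*1/6 = 11/48
  d_2[R] = 3/8*1/6 + 5/24*1/2 + 5/12*1/2 = 3/8
d_2 = (P=19/48, Q=11/48, R=3/8)
  d_3[P] = 19/48*1/2 + 11/48*1/3 + 3/8*1/3 = 115/288
  d_3[Q] = 19/48*1/3 + 11/48*1/6 + 3/8*1/6 = 67/288
  d_3[R] = 19/48*1/6 + 11/48*1/2 + 3/8*1/2 = 53/144
d_3 = (P=115/288, Q=67/288, R=53/144)
  d_4[P] = 115/288*1/2 + 67/288*1/3 + 53/144*1/3 = 691/1728
  d_4[Q] = 115/288*1/3 + 67/288*1/6 + 53/144*1/6 = 403/1728
  d_4[R] = 115/288*1/6 + 67/288*1/2 + 53/144*1/2 = 317/864
d_4 = (P=691/1728, Q=403/1728, R=317/864)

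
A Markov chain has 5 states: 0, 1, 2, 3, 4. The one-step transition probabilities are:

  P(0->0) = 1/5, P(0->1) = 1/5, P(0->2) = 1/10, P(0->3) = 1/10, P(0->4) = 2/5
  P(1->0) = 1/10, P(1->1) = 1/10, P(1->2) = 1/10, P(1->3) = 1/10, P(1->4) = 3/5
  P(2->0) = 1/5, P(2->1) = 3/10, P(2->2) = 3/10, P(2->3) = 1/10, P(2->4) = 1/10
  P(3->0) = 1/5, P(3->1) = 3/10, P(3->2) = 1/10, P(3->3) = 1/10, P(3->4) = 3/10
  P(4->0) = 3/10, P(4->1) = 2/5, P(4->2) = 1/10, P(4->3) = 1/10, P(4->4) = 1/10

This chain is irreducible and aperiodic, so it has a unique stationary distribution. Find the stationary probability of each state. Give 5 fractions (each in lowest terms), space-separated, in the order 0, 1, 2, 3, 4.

Answer: 1141/5560 1439/5560 1/8 1/10 1729/5560

Derivation:
The stationary distribution satisfies pi = pi * P, i.e.:
  pi_0 = 1/5*pi_0 + 1/10*pi_1 + 1/5*pi_2 + 1/5*pi_3 + 3/10*pi_4
  pi_1 = 1/5*pi_0 + 1/10*pi_1 + 3/10*pi_2 + 3/10*pi_3 + 2/5*pi_4
  pi_2 = 1/10*pi_0 + 1/10*pi_1 + 3/10*pi_2 + 1/10*pi_3 + 1/10*pi_4
  pi_3 = 1/10*pi_0 + 1/10*pi_1 + 1/10*pi_2 + 1/10*pi_3 + 1/10*pi_4
  pi_4 = 2/5*pi_0 + 3/5*pi_1 + 1/10*pi_2 + 3/10*pi_3 + 1/10*pi_4
with normalization: pi_0 + pi_1 + pi_2 + pi_3 + pi_4 = 1.

Using the first 4 balance equations plus normalization, the linear system A*pi = b is:
  [-4/5, 1/10, 1/5, 1/5, 3/10] . pi = 0
  [1/5, -9/10, 3/10, 3/10, 2/5] . pi = 0
  [1/10, 1/10, -7/10, 1/10, 1/10] . pi = 0
  [1/10, 1/10, 1/10, -9/10, 1/10] . pi = 0
  [1, 1, 1, 1, 1] . pi = 1

Solving yields:
  pi_0 = 1141/5560
  pi_1 = 1439/5560
  pi_2 = 1/8
  pi_3 = 1/10
  pi_4 = 1729/5560

Verification (pi * P):
  1141/5560*1/5 + 1439/5560*1/10 + 1/8*1/5 + 1/10*1/5 + 1729/5560*3/10 = 1141/5560 = pi_0  (ok)
  1141/5560*1/5 + 1439/5560*1/10 + 1/8*3/10 + 1/10*3/10 + 1729/5560*2/5 = 1439/5560 = pi_1  (ok)
  1141/5560*1/10 + 1439/5560*1/10 + 1/8*3/10 + 1/10*1/10 + 1729/5560*1/10 = 1/8 = pi_2  (ok)
  1141/5560*1/10 + 1439/5560*1/10 + 1/8*1/10 + 1/10*1/10 + 1729/5560*1/10 = 1/10 = pi_3  (ok)
  1141/5560*2/5 + 1439/5560*3/5 + 1/8*1/10 + 1/10*3/10 + 1729/5560*1/10 = 1729/5560 = pi_4  (ok)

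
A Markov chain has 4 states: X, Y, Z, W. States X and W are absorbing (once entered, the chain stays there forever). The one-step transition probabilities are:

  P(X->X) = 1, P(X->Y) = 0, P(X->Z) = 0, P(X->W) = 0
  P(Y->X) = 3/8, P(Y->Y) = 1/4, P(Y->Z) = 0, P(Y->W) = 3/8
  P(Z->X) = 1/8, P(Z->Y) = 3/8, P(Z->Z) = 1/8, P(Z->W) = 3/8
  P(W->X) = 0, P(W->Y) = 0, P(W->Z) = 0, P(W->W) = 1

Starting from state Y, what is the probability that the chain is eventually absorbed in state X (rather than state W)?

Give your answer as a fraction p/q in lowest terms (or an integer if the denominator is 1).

Let a_i = P(absorbed in X | start in state i).
Boundary conditions: a_X = 1, a_W = 0.
For each transient state i, a_i = sum_j P(i->j) * a_j:
  a_Y = 3/8*a_X + 1/4*a_Y + 0*a_Z + 3/8*a_W
  a_Z = 1/8*a_X + 3/8*a_Y + 1/8*a_Z + 3/8*a_W

Substituting a_X = 1 and a_W = 0, rearrange to (I - Q) a = r where r[i] = P(i -> X):
  [3/4, 0] . (a_Y, a_Z) = 3/8
  [-3/8, 7/8] . (a_Y, a_Z) = 1/8

Solving yields:
  a_Y = 1/2
  a_Z = 5/14

Starting state is Y, so the absorption probability is a_Y = 1/2.

Answer: 1/2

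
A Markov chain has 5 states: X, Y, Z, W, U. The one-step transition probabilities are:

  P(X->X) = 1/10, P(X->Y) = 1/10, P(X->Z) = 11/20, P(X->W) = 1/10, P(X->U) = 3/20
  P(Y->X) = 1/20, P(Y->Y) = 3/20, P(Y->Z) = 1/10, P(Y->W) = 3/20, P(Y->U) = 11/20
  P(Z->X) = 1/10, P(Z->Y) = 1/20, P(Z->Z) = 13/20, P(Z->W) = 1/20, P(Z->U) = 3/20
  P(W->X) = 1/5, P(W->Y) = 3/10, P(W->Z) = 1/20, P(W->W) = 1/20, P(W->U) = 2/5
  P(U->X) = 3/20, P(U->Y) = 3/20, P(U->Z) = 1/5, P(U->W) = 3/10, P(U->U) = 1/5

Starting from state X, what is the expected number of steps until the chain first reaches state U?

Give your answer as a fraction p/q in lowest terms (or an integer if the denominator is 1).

Answer: 26740/5511

Derivation:
Let h_i = expected steps to first reach U from state i.
Boundary: h_U = 0.
First-step equations for the other states:
  h_X = 1 + 1/10*h_X + 1/10*h_Y + 11/20*h_Z + 1/10*h_W + 3/20*h_U
  h_Y = 1 + 1/20*h_X + 3/20*h_Y + 1/10*h_Z + 3/20*h_W + 11/20*h_U
  h_Z = 1 + 1/10*h_X + 1/20*h_Y + 13/20*h_Z + 1/20*h_W + 3/20*h_U
  h_W = 1 + 1/5*h_X + 3/10*h_Y + 1/20*h_Z + 1/20*h_W + 2/5*h_U

Substituting h_U = 0 and rearranging gives the linear system (I - Q) h = 1:
  [9/10, -1/10, -11/20, -1/10] . (h_X, h_Y, h_Z, h_W) = 1
  [-1/20, 17/20, -1/10, -3/20] . (h_X, h_Y, h_Z, h_W) = 1
  [-1/10, -1/20, 7/20, -1/20] . (h_X, h_Y, h_Z, h_W) = 1
  [-1/5, -3/10, -1/20, 19/20] . (h_X, h_Y, h_Z, h_W) = 1

Solving yields:
  h_X = 26740/5511
  h_Y = 4808/1837
  h_Z = 2540/501
  h_W = 17456/5511

Starting state is X, so the expected hitting time is h_X = 26740/5511.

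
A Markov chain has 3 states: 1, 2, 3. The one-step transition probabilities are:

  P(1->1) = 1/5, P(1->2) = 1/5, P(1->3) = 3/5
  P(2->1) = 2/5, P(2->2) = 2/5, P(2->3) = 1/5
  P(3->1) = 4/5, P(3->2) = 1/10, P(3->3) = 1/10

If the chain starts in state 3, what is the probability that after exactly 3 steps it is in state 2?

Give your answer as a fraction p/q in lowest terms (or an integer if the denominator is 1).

Computing P^3 by repeated multiplication:
P^1 =
  1: [1/5, 1/5, 3/5]
  2: [2/5, 2/5, 1/5]
  3: [4/5, 1/10, 1/10]
P^2 =
  1: [3/5, 9/50, 11/50]
  2: [2/5, 13/50, 17/50]
  3: [7/25, 21/100, 51/100]
P^3 =
  1: [46/125, 107/500, 209/500]
  2: [57/125, 109/500, 163/500]
  3: [137/250, 191/1000, 261/1000]

(P^3)[3 -> 2] = 191/1000

Answer: 191/1000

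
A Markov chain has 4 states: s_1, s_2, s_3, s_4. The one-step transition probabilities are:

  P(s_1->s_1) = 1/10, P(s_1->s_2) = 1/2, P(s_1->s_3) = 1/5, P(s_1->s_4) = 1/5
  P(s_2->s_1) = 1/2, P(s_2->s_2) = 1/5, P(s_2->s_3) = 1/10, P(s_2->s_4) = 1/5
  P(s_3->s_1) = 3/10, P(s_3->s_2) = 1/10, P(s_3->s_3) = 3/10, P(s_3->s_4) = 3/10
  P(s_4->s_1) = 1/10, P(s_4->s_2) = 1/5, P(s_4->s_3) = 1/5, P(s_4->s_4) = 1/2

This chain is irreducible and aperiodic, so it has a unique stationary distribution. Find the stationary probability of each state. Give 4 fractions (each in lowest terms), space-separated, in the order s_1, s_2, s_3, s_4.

Answer: 189/788 199/788 153/788 247/788

Derivation:
The stationary distribution satisfies pi = pi * P, i.e.:
  pi_s_1 = 1/10*pi_s_1 + 1/2*pi_s_2 + 3/10*pi_s_3 + 1/10*pi_s_4
  pi_s_2 = 1/2*pi_s_1 + 1/5*pi_s_2 + 1/10*pi_s_3 + 1/5*pi_s_4
  pi_s_3 = 1/5*pi_s_1 + 1/10*pi_s_2 + 3/10*pi_s_3 + 1/5*pi_s_4
  pi_s_4 = 1/5*pi_s_1 + 1/5*pi_s_2 + 3/10*pi_s_3 + 1/2*pi_s_4
with normalization: pi_s_1 + pi_s_2 + pi_s_3 + pi_s_4 = 1.

Using the first 3 balance equations plus normalization, the linear system A*pi = b is:
  [-9/10, 1/2, 3/10, 1/10] . pi = 0
  [1/2, -4/5, 1/10, 1/5] . pi = 0
  [1/5, 1/10, -7/10, 1/5] . pi = 0
  [1, 1, 1, 1] . pi = 1

Solving yields:
  pi_s_1 = 189/788
  pi_s_2 = 199/788
  pi_s_3 = 153/788
  pi_s_4 = 247/788

Verification (pi * P):
  189/788*1/10 + 199/788*1/2 + 153/788*3/10 + 247/788*1/10 = 189/788 = pi_s_1  (ok)
  189/788*1/2 + 199/788*1/5 + 153/788*1/10 + 247/788*1/5 = 199/788 = pi_s_2  (ok)
  189/788*1/5 + 199/788*1/10 + 153/788*3/10 + 247/788*1/5 = 153/788 = pi_s_3  (ok)
  189/788*1/5 + 199/788*1/5 + 153/788*3/10 + 247/788*1/2 = 247/788 = pi_s_4  (ok)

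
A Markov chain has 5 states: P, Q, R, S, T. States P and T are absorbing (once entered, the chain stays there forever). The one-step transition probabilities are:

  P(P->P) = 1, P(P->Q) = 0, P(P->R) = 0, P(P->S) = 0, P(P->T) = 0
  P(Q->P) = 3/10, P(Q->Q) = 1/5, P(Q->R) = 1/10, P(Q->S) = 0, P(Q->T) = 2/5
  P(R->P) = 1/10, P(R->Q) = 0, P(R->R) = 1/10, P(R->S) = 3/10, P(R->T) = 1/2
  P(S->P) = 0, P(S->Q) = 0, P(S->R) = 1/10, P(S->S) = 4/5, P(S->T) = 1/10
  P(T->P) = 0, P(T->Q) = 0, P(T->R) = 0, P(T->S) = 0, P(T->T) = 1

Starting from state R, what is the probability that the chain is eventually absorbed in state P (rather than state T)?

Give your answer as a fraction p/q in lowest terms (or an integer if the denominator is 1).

Let a_i = P(absorbed in P | start in state i).
Boundary conditions: a_P = 1, a_T = 0.
For each transient state i, a_i = sum_j P(i->j) * a_j:
  a_Q = 3/10*a_P + 1/5*a_Q + 1/10*a_R + 0*a_S + 2/5*a_T
  a_R = 1/10*a_P + 0*a_Q + 1/10*a_R + 3/10*a_S + 1/2*a_T
  a_S = 0*a_P + 0*a_Q + 1/10*a_R + 4/5*a_S + 1/10*a_T

Substituting a_P = 1 and a_T = 0, rearrange to (I - Q) a = r where r[i] = P(i -> P):
  [4/5, -1/10, 0] . (a_Q, a_R, a_S) = 3/10
  [0, 9/10, -3/10] . (a_Q, a_R, a_S) = 1/10
  [0, -1/10, 1/5] . (a_Q, a_R, a_S) = 0

Solving yields:
  a_Q = 47/120
  a_R = 2/15
  a_S = 1/15

Starting state is R, so the absorption probability is a_R = 2/15.

Answer: 2/15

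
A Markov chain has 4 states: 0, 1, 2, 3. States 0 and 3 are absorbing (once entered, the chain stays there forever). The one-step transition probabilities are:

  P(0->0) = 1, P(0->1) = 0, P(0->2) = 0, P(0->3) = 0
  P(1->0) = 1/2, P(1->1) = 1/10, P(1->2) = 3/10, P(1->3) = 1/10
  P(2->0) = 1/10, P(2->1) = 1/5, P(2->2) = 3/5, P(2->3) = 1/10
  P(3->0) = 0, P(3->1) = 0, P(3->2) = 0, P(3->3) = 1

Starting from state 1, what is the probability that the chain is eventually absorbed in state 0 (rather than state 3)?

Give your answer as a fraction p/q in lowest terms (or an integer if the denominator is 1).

Answer: 23/30

Derivation:
Let a_i = P(absorbed in 0 | start in state i).
Boundary conditions: a_0 = 1, a_3 = 0.
For each transient state i, a_i = sum_j P(i->j) * a_j:
  a_1 = 1/2*a_0 + 1/10*a_1 + 3/10*a_2 + 1/10*a_3
  a_2 = 1/10*a_0 + 1/5*a_1 + 3/5*a_2 + 1/10*a_3

Substituting a_0 = 1 and a_3 = 0, rearrange to (I - Q) a = r where r[i] = P(i -> 0):
  [9/10, -3/10] . (a_1, a_2) = 1/2
  [-1/5, 2/5] . (a_1, a_2) = 1/10

Solving yields:
  a_1 = 23/30
  a_2 = 19/30

Starting state is 1, so the absorption probability is a_1 = 23/30.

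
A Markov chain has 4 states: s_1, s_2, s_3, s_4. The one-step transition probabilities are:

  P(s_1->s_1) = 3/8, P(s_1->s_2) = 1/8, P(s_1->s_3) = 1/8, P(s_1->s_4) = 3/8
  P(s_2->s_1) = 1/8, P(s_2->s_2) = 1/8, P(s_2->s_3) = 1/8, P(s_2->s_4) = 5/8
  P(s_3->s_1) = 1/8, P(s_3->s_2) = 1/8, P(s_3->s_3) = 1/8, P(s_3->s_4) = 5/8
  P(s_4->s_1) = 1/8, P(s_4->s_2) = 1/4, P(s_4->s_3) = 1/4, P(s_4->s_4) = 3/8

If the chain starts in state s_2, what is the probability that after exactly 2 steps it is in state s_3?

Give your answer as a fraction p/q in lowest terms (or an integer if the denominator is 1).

Computing P^2 by repeated multiplication:
P^1 =
  s_1: [3/8, 1/8, 1/8, 3/8]
  s_2: [1/8, 1/8, 1/8, 5/8]
  s_3: [1/8, 1/8, 1/8, 5/8]
  s_4: [1/8, 1/4, 1/4, 3/8]
P^2 =
  s_1: [7/32, 11/64, 11/64, 7/16]
  s_2: [5/32, 13/64, 13/64, 7/16]
  s_3: [5/32, 13/64, 13/64, 7/16]
  s_4: [5/32, 11/64, 11/64, 1/2]

(P^2)[s_2 -> s_3] = 13/64

Answer: 13/64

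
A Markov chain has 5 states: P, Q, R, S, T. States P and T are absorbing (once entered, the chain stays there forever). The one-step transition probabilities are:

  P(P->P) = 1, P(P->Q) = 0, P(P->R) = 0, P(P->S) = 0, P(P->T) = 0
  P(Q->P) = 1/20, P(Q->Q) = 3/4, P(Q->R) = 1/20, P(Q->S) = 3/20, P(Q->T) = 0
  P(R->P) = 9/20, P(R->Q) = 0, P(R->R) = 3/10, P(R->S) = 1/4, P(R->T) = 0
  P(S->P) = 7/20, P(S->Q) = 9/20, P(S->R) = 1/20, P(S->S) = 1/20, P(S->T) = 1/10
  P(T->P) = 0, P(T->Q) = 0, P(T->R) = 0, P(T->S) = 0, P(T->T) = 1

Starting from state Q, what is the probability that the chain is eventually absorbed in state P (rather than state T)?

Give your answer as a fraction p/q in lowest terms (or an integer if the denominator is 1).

Let a_i = P(absorbed in P | start in state i).
Boundary conditions: a_P = 1, a_T = 0.
For each transient state i, a_i = sum_j P(i->j) * a_j:
  a_Q = 1/20*a_P + 3/4*a_Q + 1/20*a_R + 3/20*a_S + 0*a_T
  a_R = 9/20*a_P + 0*a_Q + 3/10*a_R + 1/4*a_S + 0*a_T
  a_S = 7/20*a_P + 9/20*a_Q + 1/20*a_R + 1/20*a_S + 1/10*a_T

Substituting a_P = 1 and a_T = 0, rearrange to (I - Q) a = r where r[i] = P(i -> P):
  [1/4, -1/20, -3/20] . (a_Q, a_R, a_S) = 1/20
  [0, 7/10, -1/4] . (a_Q, a_R, a_S) = 9/20
  [-9/20, -1/20, 19/20] . (a_Q, a_R, a_S) = 7/20

Solving yields:
  a_Q = 394/441
  a_R = 416/441
  a_S = 53/63

Starting state is Q, so the absorption probability is a_Q = 394/441.

Answer: 394/441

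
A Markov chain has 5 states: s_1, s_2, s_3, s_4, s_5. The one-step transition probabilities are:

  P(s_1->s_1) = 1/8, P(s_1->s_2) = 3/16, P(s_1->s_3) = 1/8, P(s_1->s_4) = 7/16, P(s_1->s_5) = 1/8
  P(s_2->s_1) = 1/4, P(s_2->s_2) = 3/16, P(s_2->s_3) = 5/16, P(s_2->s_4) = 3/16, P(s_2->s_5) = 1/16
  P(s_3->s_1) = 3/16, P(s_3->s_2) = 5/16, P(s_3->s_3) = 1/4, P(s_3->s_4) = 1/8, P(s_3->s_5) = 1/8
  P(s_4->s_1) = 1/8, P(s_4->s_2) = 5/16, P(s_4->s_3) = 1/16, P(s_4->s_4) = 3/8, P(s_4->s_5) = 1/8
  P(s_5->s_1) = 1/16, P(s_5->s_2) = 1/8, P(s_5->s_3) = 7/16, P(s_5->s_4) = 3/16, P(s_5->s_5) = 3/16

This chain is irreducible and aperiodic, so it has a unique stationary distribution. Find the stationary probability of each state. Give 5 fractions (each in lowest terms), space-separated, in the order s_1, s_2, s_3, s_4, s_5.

The stationary distribution satisfies pi = pi * P, i.e.:
  pi_s_1 = 1/8*pi_s_1 + 1/4*pi_s_2 + 3/16*pi_s_3 + 1/8*pi_s_4 + 1/16*pi_s_5
  pi_s_2 = 3/16*pi_s_1 + 3/16*pi_s_2 + 5/16*pi_s_3 + 5/16*pi_s_4 + 1/8*pi_s_5
  pi_s_3 = 1/8*pi_s_1 + 5/16*pi_s_2 + 1/4*pi_s_3 + 1/16*pi_s_4 + 7/16*pi_s_5
  pi_s_4 = 7/16*pi_s_1 + 3/16*pi_s_2 + 1/8*pi_s_3 + 3/8*pi_s_4 + 3/16*pi_s_5
  pi_s_5 = 1/8*pi_s_1 + 1/16*pi_s_2 + 1/8*pi_s_3 + 1/8*pi_s_4 + 3/16*pi_s_5
with normalization: pi_s_1 + pi_s_2 + pi_s_3 + pi_s_4 + pi_s_5 = 1.

Using the first 4 balance equations plus normalization, the linear system A*pi = b is:
  [-7/8, 1/4, 3/16, 1/8, 1/16] . pi = 0
  [3/16, -13/16, 5/16, 5/16, 1/8] . pi = 0
  [1/8, 5/16, -3/4, 1/16, 7/16] . pi = 0
  [7/16, 3/16, 1/8, -5/8, 3/16] . pi = 0
  [1, 1, 1, 1, 1] . pi = 1

Solving yields:
  pi_s_1 = 9062/56183
  pi_s_2 = 13501/56183
  pi_s_3 = 12215/56183
  pi_s_4 = 14814/56183
  pi_s_5 = 6591/56183

Verification (pi * P):
  9062/56183*1/8 + 13501/56183*1/4 + 12215/56183*3/16 + 14814/56183*1/8 + 6591/56183*1/16 = 9062/56183 = pi_s_1  (ok)
  9062/56183*3/16 + 13501/56183*3/16 + 12215/56183*5/16 + 14814/56183*5/16 + 6591/56183*1/8 = 13501/56183 = pi_s_2  (ok)
  9062/56183*1/8 + 13501/56183*5/16 + 12215/56183*1/4 + 14814/56183*1/16 + 6591/56183*7/16 = 12215/56183 = pi_s_3  (ok)
  9062/56183*7/16 + 13501/56183*3/16 + 12215/56183*1/8 + 14814/56183*3/8 + 6591/56183*3/16 = 14814/56183 = pi_s_4  (ok)
  9062/56183*1/8 + 13501/56183*1/16 + 12215/56183*1/8 + 14814/56183*1/8 + 6591/56183*3/16 = 6591/56183 = pi_s_5  (ok)

Answer: 9062/56183 13501/56183 12215/56183 14814/56183 6591/56183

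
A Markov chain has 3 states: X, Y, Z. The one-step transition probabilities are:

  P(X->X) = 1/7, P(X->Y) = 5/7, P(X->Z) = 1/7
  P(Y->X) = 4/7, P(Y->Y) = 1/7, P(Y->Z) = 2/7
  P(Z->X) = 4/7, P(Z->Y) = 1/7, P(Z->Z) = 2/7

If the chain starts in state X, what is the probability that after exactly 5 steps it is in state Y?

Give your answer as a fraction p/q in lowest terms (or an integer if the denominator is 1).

Computing P^5 by repeated multiplication:
P^1 =
  X: [1/7, 5/7, 1/7]
  Y: [4/7, 1/7, 2/7]
  Z: [4/7, 1/7, 2/7]
P^2 =
  X: [25/49, 11/49, 13/49]
  Y: [16/49, 23/49, 10/49]
  Z: [16/49, 23/49, 10/49]
P^3 =
  X: [121/343, 149/343, 73/343]
  Y: [148/343, 113/343, 82/343]
  Z: [148/343, 113/343, 82/343]
P^4 =
  X: [1009/2401, 827/2401, 565/2401]
  Y: [928/2401, 935/2401, 538/2401]
  Z: [928/2401, 935/2401, 538/2401]
P^5 =
  X: [6577/16807, 6437/16807, 3793/16807]
  Y: [6820/16807, 6113/16807, 3874/16807]
  Z: [6820/16807, 6113/16807, 3874/16807]

(P^5)[X -> Y] = 6437/16807

Answer: 6437/16807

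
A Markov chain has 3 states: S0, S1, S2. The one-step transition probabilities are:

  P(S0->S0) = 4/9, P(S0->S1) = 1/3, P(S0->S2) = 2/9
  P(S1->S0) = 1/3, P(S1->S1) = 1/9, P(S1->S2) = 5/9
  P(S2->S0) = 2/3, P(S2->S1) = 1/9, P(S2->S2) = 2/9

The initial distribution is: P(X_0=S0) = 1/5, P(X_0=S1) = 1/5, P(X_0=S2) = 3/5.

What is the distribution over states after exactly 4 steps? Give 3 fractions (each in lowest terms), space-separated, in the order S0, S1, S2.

Answer: 15967/32805 7139/32805 3233/10935

Derivation:
Propagating the distribution step by step (d_{t+1} = d_t * P):
d_0 = (S0=1/5, S1=1/5, S2=3/5)
  d_1[S0] = 1/5*4/9 + 1/5*1/3 + 3/5*2/3 = 5/9
  d_1[S1] = 1/5*1/3 + 1/5*1/9 + 3/5*1/9 = 7/45
  d_1[S2] = 1/5*2/9 + 1/5*5/9 + 3/5*2/9 = 13/45
d_1 = (S0=5/9, S1=7/45, S2=13/45)
  d_2[S0] = 5/9*4/9 + 7/45*1/3 + 13/45*2/3 = 199/405
  d_2[S1] = 5/9*1/3 + 7/45*1/9 + 13/45*1/9 = 19/81
  d_2[S2] = 5/9*2/9 + 7/45*5/9 + 13/45*2/9 = 37/135
d_2 = (S0=199/405, S1=19/81, S2=37/135)
  d_3[S0] = 199/405*4/9 + 19/81*1/3 + 37/135*2/3 = 1747/3645
  d_3[S1] = 199/405*1/3 + 19/81*1/9 + 37/135*1/9 = 803/3645
  d_3[S2] = 199/405*2/9 + 19/81*5/9 + 37/135*2/9 = 73/243
d_3 = (S0=1747/3645, S1=803/3645, S2=73/243)
  d_4[S0] = 1747/3645*4/9 + 803/3645*1/3 + 73/243*2/3 = 15967/32805
  d_4[S1] = 1747/3645*1/3 + 803/3645*1/9 + 73/243*1/9 = 7139/32805
  d_4[S2] = 1747/3645*2/9 + 803/3645*5/9 + 73/243*2/9 = 3233/10935
d_4 = (S0=15967/32805, S1=7139/32805, S2=3233/10935)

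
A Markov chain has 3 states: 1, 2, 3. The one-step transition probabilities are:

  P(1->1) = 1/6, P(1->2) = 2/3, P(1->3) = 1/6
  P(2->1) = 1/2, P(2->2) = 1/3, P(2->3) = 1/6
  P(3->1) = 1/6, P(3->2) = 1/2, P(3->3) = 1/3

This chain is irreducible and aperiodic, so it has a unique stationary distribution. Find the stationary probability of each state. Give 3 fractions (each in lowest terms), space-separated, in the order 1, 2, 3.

Answer: 13/40 19/40 1/5

Derivation:
The stationary distribution satisfies pi = pi * P, i.e.:
  pi_1 = 1/6*pi_1 + 1/2*pi_2 + 1/6*pi_3
  pi_2 = 2/3*pi_1 + 1/3*pi_2 + 1/2*pi_3
  pi_3 = 1/6*pi_1 + 1/6*pi_2 + 1/3*pi_3
with normalization: pi_1 + pi_2 + pi_3 = 1.

Using the first 2 balance equations plus normalization, the linear system A*pi = b is:
  [-5/6, 1/2, 1/6] . pi = 0
  [2/3, -2/3, 1/2] . pi = 0
  [1, 1, 1] . pi = 1

Solving yields:
  pi_1 = 13/40
  pi_2 = 19/40
  pi_3 = 1/5

Verification (pi * P):
  13/40*1/6 + 19/40*1/2 + 1/5*1/6 = 13/40 = pi_1  (ok)
  13/40*2/3 + 19/40*1/3 + 1/5*1/2 = 19/40 = pi_2  (ok)
  13/40*1/6 + 19/40*1/6 + 1/5*1/3 = 1/5 = pi_3  (ok)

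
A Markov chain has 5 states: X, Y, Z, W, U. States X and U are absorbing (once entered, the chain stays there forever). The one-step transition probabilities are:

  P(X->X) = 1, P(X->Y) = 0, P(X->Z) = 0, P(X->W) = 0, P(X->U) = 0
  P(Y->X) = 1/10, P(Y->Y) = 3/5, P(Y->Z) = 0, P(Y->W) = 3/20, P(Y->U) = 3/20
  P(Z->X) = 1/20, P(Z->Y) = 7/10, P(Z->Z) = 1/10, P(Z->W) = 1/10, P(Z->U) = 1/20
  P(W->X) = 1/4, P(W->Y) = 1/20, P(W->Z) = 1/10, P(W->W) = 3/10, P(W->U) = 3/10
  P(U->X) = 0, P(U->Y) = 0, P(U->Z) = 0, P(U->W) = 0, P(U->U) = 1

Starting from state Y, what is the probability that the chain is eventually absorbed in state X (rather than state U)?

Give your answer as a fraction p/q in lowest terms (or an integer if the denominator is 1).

Let a_i = P(absorbed in X | start in state i).
Boundary conditions: a_X = 1, a_U = 0.
For each transient state i, a_i = sum_j P(i->j) * a_j:
  a_Y = 1/10*a_X + 3/5*a_Y + 0*a_Z + 3/20*a_W + 3/20*a_U
  a_Z = 1/20*a_X + 7/10*a_Y + 1/10*a_Z + 1/10*a_W + 1/20*a_U
  a_W = 1/4*a_X + 1/20*a_Y + 1/10*a_Z + 3/10*a_W + 3/10*a_U

Substituting a_X = 1 and a_U = 0, rearrange to (I - Q) a = r where r[i] = P(i -> X):
  [2/5, 0, -3/20] . (a_Y, a_Z, a_W) = 1/10
  [-7/10, 9/10, -1/10] . (a_Y, a_Z, a_W) = 1/20
  [-1/20, -1/10, 7/10] . (a_Y, a_Z, a_W) = 1/4

Solving yields:
  a_Y = 386/923
  a_Z = 795/1846
  a_W = 414/923

Starting state is Y, so the absorption probability is a_Y = 386/923.

Answer: 386/923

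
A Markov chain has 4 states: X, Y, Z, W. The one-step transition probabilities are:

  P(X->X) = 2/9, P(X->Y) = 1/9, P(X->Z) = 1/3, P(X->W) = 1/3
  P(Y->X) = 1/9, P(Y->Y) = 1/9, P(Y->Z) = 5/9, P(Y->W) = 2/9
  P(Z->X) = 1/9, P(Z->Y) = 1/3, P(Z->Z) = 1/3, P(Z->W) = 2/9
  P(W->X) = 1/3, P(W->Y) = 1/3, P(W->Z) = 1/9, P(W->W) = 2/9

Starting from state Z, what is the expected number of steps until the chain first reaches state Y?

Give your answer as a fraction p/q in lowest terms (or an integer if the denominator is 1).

Answer: 315/92

Derivation:
Let h_i = expected steps to first reach Y from state i.
Boundary: h_Y = 0.
First-step equations for the other states:
  h_X = 1 + 2/9*h_X + 1/9*h_Y + 1/3*h_Z + 1/3*h_W
  h_Z = 1 + 1/9*h_X + 1/3*h_Y + 1/3*h_Z + 2/9*h_W
  h_W = 1 + 1/3*h_X + 1/3*h_Y + 1/9*h_Z + 2/9*h_W

Substituting h_Y = 0 and rearranging gives the linear system (I - Q) h = 1:
  [7/9, -1/3, -1/3] . (h_X, h_Z, h_W) = 1
  [-1/9, 2/3, -2/9] . (h_X, h_Z, h_W) = 1
  [-1/3, -1/9, 7/9] . (h_X, h_Z, h_W) = 1

Solving yields:
  h_X = 99/23
  h_Z = 315/92
  h_W = 333/92

Starting state is Z, so the expected hitting time is h_Z = 315/92.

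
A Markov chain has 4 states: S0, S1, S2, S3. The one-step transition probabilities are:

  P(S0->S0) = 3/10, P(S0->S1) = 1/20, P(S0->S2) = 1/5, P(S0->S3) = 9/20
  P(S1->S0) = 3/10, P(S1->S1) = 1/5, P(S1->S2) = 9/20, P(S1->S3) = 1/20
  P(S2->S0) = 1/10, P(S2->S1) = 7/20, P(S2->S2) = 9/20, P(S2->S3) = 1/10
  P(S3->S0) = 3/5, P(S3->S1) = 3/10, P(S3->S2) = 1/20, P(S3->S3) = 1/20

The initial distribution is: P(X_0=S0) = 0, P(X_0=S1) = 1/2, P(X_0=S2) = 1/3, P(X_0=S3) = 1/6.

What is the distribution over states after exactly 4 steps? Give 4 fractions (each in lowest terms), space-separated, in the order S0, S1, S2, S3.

Answer: 68701/240000 13277/60000 75109/240000 21541/120000

Derivation:
Propagating the distribution step by step (d_{t+1} = d_t * P):
d_0 = (S0=0, S1=1/2, S2=1/3, S3=1/6)
  d_1[S0] = 0*3/10 + 1/2*3/10 + 1/3*1/10 + 1/6*3/5 = 17/60
  d_1[S1] = 0*1/20 + 1/2*1/5 + 1/3*7/20 + 1/6*3/10 = 4/15
  d_1[S2] = 0*1/5 + 1/2*9/20 + 1/3*9/20 + 1/6*1/20 = 23/60
  d_1[S3] = 0*9/20 + 1/2*1/20 + 1/3*1/10 + 1/6*1/20 = 1/15
d_1 = (S0=17/60, S1=4/15, S2=23/60, S3=1/15)
  d_2[S0] = 17/60*3/10 + 4/15*3/10 + 23/60*1/10 + 1/15*3/5 = 73/300
  d_2[S1] = 17/60*1/20 + 4/15*1/5 + 23/60*7/20 + 1/15*3/10 = 133/600
  d_2[S2] = 17/60*1/5 + 4/15*9/20 + 23/60*9/20 + 1/15*1/20 = 141/400
  d_2[S3] = 17/60*9/20 + 4/15*1/20 + 23/60*1/10 + 1/15*1/20 = 73/400
d_2 = (S0=73/300, S1=133/600, S2=141/400, S3=73/400)
  d_3[S0] = 73/300*3/10 + 133/600*3/10 + 141/400*1/10 + 73/400*3/5 = 1137/4000
  d_3[S1] = 73/300*1/20 + 133/600*1/5 + 141/400*7/20 + 73/400*3/10 = 1877/8000
  d_3[S2] = 73/300*1/5 + 133/600*9/20 + 141/400*9/20 + 73/400*1/20 = 1897/6000
  d_3[S3] = 73/300*9/20 + 133/600*1/20 + 141/400*1/10 + 73/400*1/20 = 3959/24000
d_3 = (S0=1137/4000, S1=1877/8000, S2=1897/6000, S3=3959/24000)
  d_4[S0] = 1137/4000*3/10 + 1877/8000*3/10 + 1897/6000*1/10 + 3959/24000*3/5 = 68701/240000
  d_4[S1] = 1137/4000*1/20 + 1877/8000*1/5 + 1897/6000*7/20 + 3959/24000*3/10 = 13277/60000
  d_4[S2] = 1137/4000*1/5 + 1877/8000*9/20 + 1897/6000*9/20 + 3959/24000*1/20 = 75109/240000
  d_4[S3] = 1137/4000*9/20 + 1877/8000*1/20 + 1897/6000*1/10 + 3959/24000*1/20 = 21541/120000
d_4 = (S0=68701/240000, S1=13277/60000, S2=75109/240000, S3=21541/120000)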